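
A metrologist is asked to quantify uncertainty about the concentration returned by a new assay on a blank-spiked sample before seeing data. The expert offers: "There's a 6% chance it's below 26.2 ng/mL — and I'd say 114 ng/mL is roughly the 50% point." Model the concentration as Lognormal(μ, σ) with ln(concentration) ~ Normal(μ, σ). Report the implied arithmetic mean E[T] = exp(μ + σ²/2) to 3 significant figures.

If T ~ Lognormal(μ,σ) then ln T ~ Normal(μ,σ), so the p-quantile of ln T is μ + z_p·σ.
ln(26.2) = 3.266 and ln(114) = 4.736; z_{0.06} = -1.555, z_{0.5} = 0.
σ = (4.736 − 3.266)/(0 − (-1.555)) = 0.946.
μ = 3.266 − (-1.555)·0.946 = 4.736.
E[T] = exp(μ + σ²/2) = exp(4.736 + 0.4472) = 178 ng/mL.

E[T] ≈ 178 ng/mL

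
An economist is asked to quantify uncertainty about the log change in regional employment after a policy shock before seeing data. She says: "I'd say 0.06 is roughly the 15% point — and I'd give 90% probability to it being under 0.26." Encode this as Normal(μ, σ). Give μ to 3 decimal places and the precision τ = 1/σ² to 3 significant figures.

μ = 0.149, τ = 134

The p-quantile of Normal(μ,σ) is μ + z_p·σ, with z_{0.15} = -1.036 and z_{0.9} = 1.282.
Eliminate σ: μ = (z₂·x₁ − z₁·x₂)/(z₂ − z₁) = (1.282·0.06 − (-1.036)·0.26)/2.318 = 0.149.
Then σ = (x₂ − x₁)/(z₂ − z₁) = (0.26 − 0.06)/2.318 = 0.086.
Precision τ = 1/σ² = 1/0.08628² = 134.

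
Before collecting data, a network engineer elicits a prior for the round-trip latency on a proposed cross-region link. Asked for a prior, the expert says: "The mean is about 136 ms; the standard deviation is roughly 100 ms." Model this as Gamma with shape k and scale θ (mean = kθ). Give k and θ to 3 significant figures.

k ≈ 1.85, θ ≈ 73.5

For Gamma(k, scale θ): mean = kθ, variance = kθ², so CV = 1/√k.
CV = SD/mean = 100/136 = 0.7353, hence k = 1/CV² = 1.85.
Then θ = mean/k = 136/1.85 = 73.5.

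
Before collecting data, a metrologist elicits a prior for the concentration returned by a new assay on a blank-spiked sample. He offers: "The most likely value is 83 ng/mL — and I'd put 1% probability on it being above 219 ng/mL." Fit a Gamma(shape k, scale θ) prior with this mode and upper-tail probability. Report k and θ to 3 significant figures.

k ≈ 5.93, θ ≈ 16.8

Gamma(k,θ) with k>1 has mode (k−1)θ, so θ = 83/(k−1).
Need P(X < 219) = 0.99 with θ tied to k this way. Start at k = 2, θ = 83: P(X<219) ≈ 0.740.
Too low — raise k to concentrate. Iterating converges to k ≈ 5.93.
Then θ = 83/(5.93−1) ≈ 16.8.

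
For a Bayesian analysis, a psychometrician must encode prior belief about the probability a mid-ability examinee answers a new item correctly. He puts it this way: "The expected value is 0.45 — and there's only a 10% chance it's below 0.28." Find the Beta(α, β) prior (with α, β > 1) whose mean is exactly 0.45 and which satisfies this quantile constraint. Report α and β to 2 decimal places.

With mean 0.45 fixed, write α = 0.45s, β = 0.55s where s = α+β.
Need P(θ < 0.28) = 0.1 under Beta(0.45s, 0.55s). Normal approximation: (q−m)/√(m(1−m)/s) ≈ z_{0.1} = -1.28, so s ≈ 0.45·0.55·(-1.28)²/(0.28−0.45)² = 14.1.
At s = 14.1: P(θ<0.28) ≈ 0.094. Adjusting to match 0.1 gives s ≈ 13.41.
So α = 0.45·13.41 ≈ 6.03, β = 0.55·13.41 ≈ 7.38.

α ≈ 6.03, β ≈ 7.38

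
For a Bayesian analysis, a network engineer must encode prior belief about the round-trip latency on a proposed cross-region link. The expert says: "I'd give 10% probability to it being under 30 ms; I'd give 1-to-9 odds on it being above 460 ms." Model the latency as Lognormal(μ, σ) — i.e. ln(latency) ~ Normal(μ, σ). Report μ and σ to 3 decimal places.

If T ~ Lognormal(μ,σ) then ln T ~ Normal(μ,σ), so the p-quantile of ln T is μ + z_p·σ.
ln(30) = 3.401 and ln(460) = 6.131; z_{0.1} = -1.282, z_{0.9} = 1.282.
σ = (6.131 − 3.401)/(1.282 − (-1.282)) = 1.065.
μ = 3.401 − (-1.282)·1.065 = 4.766.

μ ≈ 4.766, σ ≈ 1.065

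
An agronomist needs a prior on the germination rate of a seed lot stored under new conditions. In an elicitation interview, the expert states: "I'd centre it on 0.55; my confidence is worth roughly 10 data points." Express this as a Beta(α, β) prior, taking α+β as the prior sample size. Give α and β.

Under the effective-sample-size interpretation, Beta(α, β) has prior mean α/(α+β) and prior sample size α+β.
So α+β = 10 and α/(α+β) = 0.55, giving α = 0.55·10 = 5.5 and β = 10 − 5.5 = 4.5.

α = 5.5, β = 4.5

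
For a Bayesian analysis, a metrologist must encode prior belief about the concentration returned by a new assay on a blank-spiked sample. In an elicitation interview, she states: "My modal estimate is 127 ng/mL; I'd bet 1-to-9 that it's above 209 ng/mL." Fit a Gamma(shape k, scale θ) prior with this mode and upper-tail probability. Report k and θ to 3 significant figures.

Gamma(k,θ) with k>1 has mode (k−1)θ, so θ = 127/(k−1).
Need P(X < 209) = 0.9 with θ tied to k this way. Start at k = 2, θ = 127: P(X<209) ≈ 0.490.
Too low — raise k to concentrate. Iterating converges to k ≈ 8.6.
Then θ = 127/(8.6−1) ≈ 16.7.

k ≈ 8.6, θ ≈ 16.7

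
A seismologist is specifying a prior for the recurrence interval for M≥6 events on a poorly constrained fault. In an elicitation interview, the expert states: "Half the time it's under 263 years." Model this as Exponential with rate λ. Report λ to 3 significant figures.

λ ≈ 0.00264

Exponential median = ln 2 / λ, so λ = ln 2 / 263.0 = 0.00264.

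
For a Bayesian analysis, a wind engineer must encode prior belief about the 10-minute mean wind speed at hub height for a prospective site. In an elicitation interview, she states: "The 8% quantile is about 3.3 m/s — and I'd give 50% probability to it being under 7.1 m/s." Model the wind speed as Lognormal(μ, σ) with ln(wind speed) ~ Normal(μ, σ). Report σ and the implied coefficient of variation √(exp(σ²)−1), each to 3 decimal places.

σ ≈ 0.545, CV ≈ 0.588

If T ~ Lognormal(μ,σ) then ln T ~ Normal(μ,σ), so the p-quantile of ln T is μ + z_p·σ.
ln(3.3) = 1.194 and ln(7.1) = 1.96; z_{0.08} = -1.405, z_{0.5} = 0.
σ = (1.96 − 1.194)/(0 − (-1.405)) = 0.545.
μ = 1.194 − (-1.405)·0.545 = 1.960.
CV = √(exp(σ²)−1) = √(exp(0.2973)−1) = 0.588.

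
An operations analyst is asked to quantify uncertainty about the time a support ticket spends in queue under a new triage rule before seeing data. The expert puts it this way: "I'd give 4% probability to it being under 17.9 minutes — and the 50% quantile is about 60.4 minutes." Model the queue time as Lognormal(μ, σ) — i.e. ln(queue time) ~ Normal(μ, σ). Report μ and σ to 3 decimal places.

μ ≈ 4.101, σ ≈ 0.695

If T ~ Lognormal(μ,σ) then ln T ~ Normal(μ,σ), so the p-quantile of ln T is μ + z_p·σ.
ln(17.9) = 2.885 and ln(60.4) = 4.101; z_{0.04} = -1.751, z_{0.5} = 0.
σ = (4.101 − 2.885)/(0 − (-1.751)) = 0.695.
μ = 2.885 − (-1.751)·0.695 = 4.101.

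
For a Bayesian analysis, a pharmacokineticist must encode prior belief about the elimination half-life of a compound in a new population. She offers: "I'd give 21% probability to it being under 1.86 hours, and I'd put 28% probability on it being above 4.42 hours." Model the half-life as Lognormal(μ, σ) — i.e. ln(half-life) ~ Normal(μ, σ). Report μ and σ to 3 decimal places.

If T ~ Lognormal(μ,σ) then ln T ~ Normal(μ,σ), so the p-quantile of ln T is μ + z_p·σ.
ln(1.86) = 0.6206 and ln(4.42) = 1.486; z_{0.21} = -0.8064, z_{0.72} = 0.5828.
σ = (1.486 − 0.6206)/(0.5828 − (-0.8064)) = 0.623.
μ = 0.6206 − (-0.8064)·0.623 = 1.123.

μ ≈ 1.123, σ ≈ 0.623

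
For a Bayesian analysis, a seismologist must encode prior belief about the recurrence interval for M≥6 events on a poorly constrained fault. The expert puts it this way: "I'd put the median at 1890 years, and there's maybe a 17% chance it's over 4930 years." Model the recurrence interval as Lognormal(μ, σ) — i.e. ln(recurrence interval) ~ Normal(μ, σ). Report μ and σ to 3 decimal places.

μ ≈ 7.544, σ ≈ 1.005

If T ~ Lognormal(μ,σ) then ln T ~ Normal(μ,σ), so the p-quantile of ln T is μ + z_p·σ.
ln(1890) = 7.544 and ln(4930) = 8.503; z_{0.5} = 0, z_{0.83} = 0.9542.
σ = (8.503 − 7.544)/(0.9542 − (0)) = 1.005.
μ = 7.544 − (0)·1.005 = 7.544.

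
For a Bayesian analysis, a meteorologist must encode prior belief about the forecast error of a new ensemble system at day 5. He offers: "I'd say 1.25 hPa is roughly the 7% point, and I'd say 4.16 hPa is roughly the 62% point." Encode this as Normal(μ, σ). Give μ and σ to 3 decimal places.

The p-quantile of Normal(μ,σ) is μ + z_p·σ, with z_{0.07} = -1.476 and z_{0.62} = 0.3055.
Eliminate σ: μ = (z₂·x₁ − z₁·x₂)/(z₂ − z₁) = (0.3055·1.25 − (-1.476)·4.16)/1.781 = 3.661.
Then σ = (x₂ − x₁)/(z₂ − z₁) = (4.16 − 1.25)/1.781 = 1.634.

μ = 3.661, σ = 1.634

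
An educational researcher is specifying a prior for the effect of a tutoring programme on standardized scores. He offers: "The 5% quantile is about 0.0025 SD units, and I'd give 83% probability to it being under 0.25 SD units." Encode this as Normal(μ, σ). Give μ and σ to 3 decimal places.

For Normal(μ,σ), the p-quantile is μ + z_p·σ. Here z_{0.05} = -1.645, z_{0.83} = 0.9542.
So 0.0025 = μ − 1.645σ and 0.25 = μ + 0.9542σ.
Subtracting: σ = (0.25 − 0.0025)/(0.9542 − (-1.645)) = 0.095.
Then μ = 0.0025 − (-1.645)·0.095 = 0.159.

μ = 0.159, σ = 0.095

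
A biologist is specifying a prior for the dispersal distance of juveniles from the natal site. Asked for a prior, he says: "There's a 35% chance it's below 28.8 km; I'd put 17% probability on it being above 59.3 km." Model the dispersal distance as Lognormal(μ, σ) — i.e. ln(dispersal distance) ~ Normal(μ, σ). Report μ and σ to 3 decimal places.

μ ≈ 3.568, σ ≈ 0.539

If T ~ Lognormal(μ,σ) then ln T ~ Normal(μ,σ), so the p-quantile of ln T is μ + z_p·σ.
ln(28.8) = 3.36 and ln(59.3) = 4.083; z_{0.35} = -0.3853, z_{0.83} = 0.9542.
σ = (4.083 − 3.36)/(0.9542 − (-0.3853)) = 0.539.
μ = 3.36 − (-0.3853)·0.539 = 3.568.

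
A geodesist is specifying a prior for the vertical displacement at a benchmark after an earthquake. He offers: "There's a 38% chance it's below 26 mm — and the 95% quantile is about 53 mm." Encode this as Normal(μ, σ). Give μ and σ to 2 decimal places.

The p-quantile of Normal(μ,σ) is μ + z_p·σ, with z_{0.38} = -0.3055 and z_{0.95} = 1.645.
Eliminate σ: μ = (z₂·x₁ − z₁·x₂)/(z₂ − z₁) = (1.645·26 − (-0.3055)·53)/1.95 = 30.23.
Then σ = (x₂ − x₁)/(z₂ − z₁) = (53 − 26)/1.95 = 13.84.

μ = 30.23, σ = 13.84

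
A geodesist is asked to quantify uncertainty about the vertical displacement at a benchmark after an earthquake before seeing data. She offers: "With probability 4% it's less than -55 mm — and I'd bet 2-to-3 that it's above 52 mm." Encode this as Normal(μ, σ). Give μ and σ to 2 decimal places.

For Normal(μ,σ), the p-quantile is μ + z_p·σ. Here z_{0.04} = -1.751, z_{0.6} = 0.2533.
So -55 = μ − 1.751σ and 52 = μ + 0.2533σ.
Subtracting: σ = (52 − -55)/(0.2533 − (-1.751)) = 53.39.
Then μ = -55 − (-1.751)·53.39 = 38.47.

μ = 38.47, σ = 53.39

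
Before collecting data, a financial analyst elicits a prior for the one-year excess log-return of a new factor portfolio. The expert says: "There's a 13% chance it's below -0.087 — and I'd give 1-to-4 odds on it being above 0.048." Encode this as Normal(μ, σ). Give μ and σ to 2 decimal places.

The p-quantile of Normal(μ,σ) is μ + z_p·σ, with z_{0.13} = -1.126 and z_{0.8} = 0.8416.
Eliminate σ: μ = (z₂·x₁ − z₁·x₂)/(z₂ − z₁) = (0.8416·-0.087 − (-1.126)·0.048)/1.968 = -0.01.
Then σ = (x₂ − x₁)/(z₂ − z₁) = (0.048 − -0.087)/1.968 = 0.07.

μ = -0.01, σ = 0.07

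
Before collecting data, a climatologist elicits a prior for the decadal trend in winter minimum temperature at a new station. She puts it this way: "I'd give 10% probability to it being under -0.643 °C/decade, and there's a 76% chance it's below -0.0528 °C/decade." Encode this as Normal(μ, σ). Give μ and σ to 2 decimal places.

For Normal(μ,σ), the p-quantile is μ + z_p·σ. Here z_{0.1} = -1.282, z_{0.76} = 0.7063.
So -0.643 = μ − 1.282σ and -0.0528 = μ + 0.7063σ.
Subtracting: σ = (-0.0528 − -0.643)/(0.7063 − (-1.282)) = 0.30.
Then μ = -0.643 − (-1.282)·0.30 = -0.26.

μ = -0.26, σ = 0.30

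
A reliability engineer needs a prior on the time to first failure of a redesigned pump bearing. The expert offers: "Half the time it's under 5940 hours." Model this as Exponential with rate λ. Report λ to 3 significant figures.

λ ≈ 0.000117

Exponential median = ln 2 / λ, so λ = ln 2 / 5940.0 = 0.000117.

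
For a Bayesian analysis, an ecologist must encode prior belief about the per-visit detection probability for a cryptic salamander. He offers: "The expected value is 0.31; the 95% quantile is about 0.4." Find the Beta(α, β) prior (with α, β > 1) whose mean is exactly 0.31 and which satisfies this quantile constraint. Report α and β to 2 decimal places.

With mean 0.31 fixed, write α = 0.31s, β = 0.69s where s = α+β.
Need P(θ < 0.4) = 0.95 under Beta(0.31s, 0.69s). Normal approximation: (q−m)/√(m(1−m)/s) ≈ z_{0.95} = 1.64, so s ≈ 0.31·0.69·(1.64)²/(0.4−0.31)² = 71.4.
At s = 71.4: P(θ<0.4) ≈ 0.946. Adjusting to match 0.95 gives s ≈ 75.24.
So α = 0.31·75.24 ≈ 23.32, β = 0.69·75.24 ≈ 51.92.

α ≈ 23.32, β ≈ 51.92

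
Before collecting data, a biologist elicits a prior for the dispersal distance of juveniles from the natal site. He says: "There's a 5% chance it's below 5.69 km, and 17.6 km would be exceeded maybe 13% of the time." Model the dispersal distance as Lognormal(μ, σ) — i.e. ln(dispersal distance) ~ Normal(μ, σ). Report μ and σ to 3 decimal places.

μ ≈ 2.409, σ ≈ 0.407

If T ~ Lognormal(μ,σ) then ln T ~ Normal(μ,σ), so the p-quantile of ln T is μ + z_p·σ.
ln(5.69) = 1.739 and ln(17.6) = 2.868; z_{0.05} = -1.645, z_{0.87} = 1.126.
σ = (2.868 − 1.739)/(1.126 − (-1.645)) = 0.407.
μ = 1.739 − (-1.645)·0.407 = 2.409.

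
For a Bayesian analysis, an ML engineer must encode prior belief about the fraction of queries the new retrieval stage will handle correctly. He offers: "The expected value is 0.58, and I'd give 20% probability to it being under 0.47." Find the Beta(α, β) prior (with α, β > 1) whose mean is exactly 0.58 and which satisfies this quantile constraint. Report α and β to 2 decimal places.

With mean 0.58 fixed, write α = 0.58s, β = 0.42s where s = α+β.
Need P(θ < 0.47) = 0.2 under Beta(0.58s, 0.42s). Normal approximation: (q−m)/√(m(1−m)/s) ≈ z_{0.2} = -0.842, so s ≈ 0.58·0.42·(-0.842)²/(0.47−0.58)² = 14.3.
At s = 14.3: P(θ<0.47) ≈ 0.199. Adjusting to match 0.2 gives s ≈ 14.10.
So α = 0.58·14.10 ≈ 8.18, β = 0.42·14.10 ≈ 5.92.

α ≈ 8.18, β ≈ 5.92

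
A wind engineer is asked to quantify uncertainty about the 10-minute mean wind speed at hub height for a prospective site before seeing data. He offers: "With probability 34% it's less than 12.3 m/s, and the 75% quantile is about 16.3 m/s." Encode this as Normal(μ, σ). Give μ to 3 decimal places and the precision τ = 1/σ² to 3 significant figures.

μ = 13.818, τ = 0.0738

The p-quantile of Normal(μ,σ) is μ + z_p·σ, with z_{0.34} = -0.4125 and z_{0.75} = 0.6745.
Eliminate σ: μ = (z₂·x₁ − z₁·x₂)/(z₂ − z₁) = (0.6745·12.3 − (-0.4125)·16.3)/1.087 = 13.818.
Then σ = (x₂ − x₁)/(z₂ − z₁) = (16.3 − 12.3)/1.087 = 3.680.
Precision τ = 1/σ² = 1/3.68² = 0.0738.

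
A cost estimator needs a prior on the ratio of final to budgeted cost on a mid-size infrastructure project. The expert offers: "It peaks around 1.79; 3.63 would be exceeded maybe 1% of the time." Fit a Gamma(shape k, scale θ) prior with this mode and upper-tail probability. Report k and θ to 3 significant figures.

Gamma(k,θ) with k>1 has mode (k−1)θ, so θ = 1.79/(k−1).
Need P(X < 3.63) = 0.99 with θ tied to k this way. Start at k = 2, θ = 1.79: P(X<3.63) ≈ 0.602.
Too low — raise k to concentrate. Iterating converges to k ≈ 10.8.
Then θ = 1.79/(10.8−1) ≈ 0.183.

k ≈ 10.8, θ ≈ 0.183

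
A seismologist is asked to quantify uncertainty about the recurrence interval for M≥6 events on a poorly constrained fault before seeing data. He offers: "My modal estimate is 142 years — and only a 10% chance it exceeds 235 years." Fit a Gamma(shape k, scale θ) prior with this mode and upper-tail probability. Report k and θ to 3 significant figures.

Gamma(k,θ) with k>1 has mode (k−1)θ, so θ = 142/(k−1).
Need P(X < 235) = 0.9 with θ tied to k this way. Start at k = 2, θ = 142: P(X<235) ≈ 0.493.
Too low — raise k to concentrate. Iterating converges to k ≈ 8.44.
Then θ = 142/(8.44−1) ≈ 19.1.

k ≈ 8.44, θ ≈ 19.1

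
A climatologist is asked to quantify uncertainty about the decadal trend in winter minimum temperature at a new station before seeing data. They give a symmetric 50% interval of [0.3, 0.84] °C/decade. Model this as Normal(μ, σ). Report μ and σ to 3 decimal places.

μ = 0.570, σ = 0.400

A symmetric 50% interval runs μ ± z·σ with z = 0.6745.
Half-width = 0.27, so σ = 0.27/0.6745 = 0.400.
μ is the interval midpoint, 0.570.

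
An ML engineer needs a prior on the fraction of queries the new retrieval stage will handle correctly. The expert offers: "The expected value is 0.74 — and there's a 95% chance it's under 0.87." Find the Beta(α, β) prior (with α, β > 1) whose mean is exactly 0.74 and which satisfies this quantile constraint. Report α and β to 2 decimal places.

With mean 0.74 fixed, write α = 0.74s, β = 0.26s where s = α+β.
Need P(θ < 0.87) = 0.95 under Beta(0.74s, 0.26s). Normal approximation: (q−m)/√(m(1−m)/s) ≈ z_{0.95} = 1.64, so s ≈ 0.74·0.26·(1.64)²/(0.87−0.74)² = 30.8.
At s = 30.8: P(θ<0.87) ≈ 0.968. Adjusting to match 0.95 gives s ≈ 24.96.
So α = 0.74·24.96 ≈ 18.47, β = 0.26·24.96 ≈ 6.49.

α ≈ 18.47, β ≈ 6.49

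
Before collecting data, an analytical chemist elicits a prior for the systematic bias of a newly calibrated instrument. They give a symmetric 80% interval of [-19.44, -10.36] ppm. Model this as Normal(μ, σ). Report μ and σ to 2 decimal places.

A symmetric 80% interval runs μ ± z·σ with z = 1.282.
Half-width = 4.54, so σ = 4.54/1.282 = 3.54.
μ is the interval midpoint, -14.90.

μ = -14.90, σ = 3.54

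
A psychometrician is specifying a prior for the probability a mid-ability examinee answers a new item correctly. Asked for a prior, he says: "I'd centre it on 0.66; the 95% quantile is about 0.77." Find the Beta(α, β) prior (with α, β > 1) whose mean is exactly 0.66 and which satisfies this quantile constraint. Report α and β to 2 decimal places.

With mean 0.66 fixed, write α = 0.66s, β = 0.34s where s = α+β.
Need P(θ < 0.77) = 0.95 under Beta(0.66s, 0.34s). Normal approximation: (q−m)/√(m(1−m)/s) ≈ z_{0.95} = 1.64, so s ≈ 0.66·0.34·(1.64)²/(0.77−0.66)² = 50.2.
At s = 50.2: P(θ<0.77) ≈ 0.958. Adjusting to match 0.95 gives s ≈ 45.72.
So α = 0.66·45.72 ≈ 30.17, β = 0.34·45.72 ≈ 15.54.

α ≈ 30.17, β ≈ 15.54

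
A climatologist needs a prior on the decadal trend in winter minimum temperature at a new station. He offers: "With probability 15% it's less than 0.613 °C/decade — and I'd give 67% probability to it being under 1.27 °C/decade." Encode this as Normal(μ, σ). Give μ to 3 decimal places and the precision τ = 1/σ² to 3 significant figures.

μ = 1.074, τ = 5.05

The p-quantile of Normal(μ,σ) is μ + z_p·σ, with z_{0.15} = -1.036 and z_{0.67} = 0.4399.
Eliminate σ: μ = (z₂·x₁ − z₁·x₂)/(z₂ − z₁) = (0.4399·0.613 − (-1.036)·1.27)/1.476 = 1.074.
Then σ = (x₂ − x₁)/(z₂ − z₁) = (1.27 − 0.613)/1.476 = 0.445.
Precision τ = 1/σ² = 1/0.445² = 5.05.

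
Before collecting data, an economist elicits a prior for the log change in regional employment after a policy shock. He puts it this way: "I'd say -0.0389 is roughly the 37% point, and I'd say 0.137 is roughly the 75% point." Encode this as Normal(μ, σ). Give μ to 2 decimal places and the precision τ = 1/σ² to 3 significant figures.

For Normal(μ,σ), the p-quantile is μ + z_p·σ. Here z_{0.37} = -0.3319, z_{0.75} = 0.6745.
So -0.0389 = μ − 0.3319σ and 0.137 = μ + 0.6745σ.
Subtracting: σ = (0.137 − -0.0389)/(0.6745 − (-0.3319)) = 0.17.
Then μ = -0.0389 − (-0.3319)·0.17 = 0.02.
Precision τ = 1/σ² = 1/0.1748² = 32.7.

μ = 0.02, τ = 32.7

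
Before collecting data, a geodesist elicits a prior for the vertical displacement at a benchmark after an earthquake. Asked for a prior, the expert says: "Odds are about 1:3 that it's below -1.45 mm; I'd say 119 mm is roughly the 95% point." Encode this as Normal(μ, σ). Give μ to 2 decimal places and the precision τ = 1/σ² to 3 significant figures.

For Normal(μ,σ), the p-quantile is μ + z_p·σ. Here z_{0.25} = -0.6745, z_{0.95} = 1.645.
So -1.45 = μ − 0.6745σ and 119 = μ + 1.645σ.
Subtracting: σ = (119 − -1.45)/(1.645 − (-0.6745)) = 51.93.
Then μ = -1.45 − (-0.6745)·51.93 = 33.58.
Precision τ = 1/σ² = 1/51.93² = 0.000371.

μ = 33.58, τ = 0.000371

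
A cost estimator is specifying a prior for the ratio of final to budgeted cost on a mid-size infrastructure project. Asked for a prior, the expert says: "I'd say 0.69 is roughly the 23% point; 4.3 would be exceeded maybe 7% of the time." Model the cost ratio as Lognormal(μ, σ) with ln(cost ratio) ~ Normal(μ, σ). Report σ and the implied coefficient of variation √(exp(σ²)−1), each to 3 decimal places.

If T ~ Lognormal(μ,σ) then ln T ~ Normal(μ,σ), so the p-quantile of ln T is μ + z_p·σ.
ln(0.69) = -0.3711 and ln(4.3) = 1.459; z_{0.23} = -0.7388, z_{0.93} = 1.476.
σ = (1.459 − -0.3711)/(1.476 − (-0.7388)) = 0.826.
μ = -0.3711 − (-0.7388)·0.826 = 0.239.
CV = √(exp(σ²)−1) = √(exp(0.6826)−1) = 0.989.

σ ≈ 0.826, CV ≈ 0.989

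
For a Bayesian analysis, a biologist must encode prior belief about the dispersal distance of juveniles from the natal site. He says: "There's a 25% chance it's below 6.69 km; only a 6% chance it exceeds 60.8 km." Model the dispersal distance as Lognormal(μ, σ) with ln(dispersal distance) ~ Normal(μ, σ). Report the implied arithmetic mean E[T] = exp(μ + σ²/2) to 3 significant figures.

E[T] ≈ 21.3 km

If T ~ Lognormal(μ,σ) then ln T ~ Normal(μ,σ), so the p-quantile of ln T is μ + z_p·σ.
ln(6.69) = 1.901 and ln(60.8) = 4.108; z_{0.25} = -0.6745, z_{0.94} = 1.555.
σ = (4.108 − 1.901)/(1.555 − (-0.6745)) = 0.990.
μ = 1.901 − (-0.6745)·0.990 = 2.568.
E[T] = exp(μ + σ²/2) = exp(2.568 + 0.4901) = 21.3 km.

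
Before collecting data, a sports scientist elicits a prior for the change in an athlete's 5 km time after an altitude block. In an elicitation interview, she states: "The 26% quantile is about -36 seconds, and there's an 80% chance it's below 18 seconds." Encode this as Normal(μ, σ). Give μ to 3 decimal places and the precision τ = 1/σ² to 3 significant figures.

The p-quantile of Normal(μ,σ) is μ + z_p·σ, with z_{0.26} = -0.6433 and z_{0.8} = 0.8416.
Eliminate σ: μ = (z₂·x₁ − z₁·x₂)/(z₂ − z₁) = (0.8416·-36 − (-0.6433)·18)/1.485 = -12.605.
Then σ = (x₂ − x₁)/(z₂ − z₁) = (18 − -36)/1.485 = 36.364.
Precision τ = 1/σ² = 1/36.36² = 0.000756.

μ = -12.605, τ = 0.000756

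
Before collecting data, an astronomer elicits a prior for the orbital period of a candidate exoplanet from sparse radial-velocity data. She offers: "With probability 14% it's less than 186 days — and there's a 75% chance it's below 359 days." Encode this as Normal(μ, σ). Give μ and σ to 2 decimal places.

μ = 292.50, σ = 98.59

The p-quantile of Normal(μ,σ) is μ + z_p·σ, with z_{0.14} = -1.08 and z_{0.75} = 0.6745.
Eliminate σ: μ = (z₂·x₁ − z₁·x₂)/(z₂ − z₁) = (0.6745·186 − (-1.08)·359)/1.755 = 292.50.
Then σ = (x₂ − x₁)/(z₂ − z₁) = (359 − 186)/1.755 = 98.59.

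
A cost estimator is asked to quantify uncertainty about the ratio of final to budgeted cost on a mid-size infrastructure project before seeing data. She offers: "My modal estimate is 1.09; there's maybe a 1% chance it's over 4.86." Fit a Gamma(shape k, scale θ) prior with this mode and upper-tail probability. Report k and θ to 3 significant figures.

k ≈ 2.81, θ ≈ 0.601

Gamma(k,θ) with k>1 has mode (k−1)θ, so θ = 1.09/(k−1).
Need P(X < 4.86) = 0.99 with θ tied to k this way. Start at k = 2, θ = 1.09: P(X<4.86) ≈ 0.937.
Too low — raise k to concentrate. Iterating converges to k ≈ 2.81.
Then θ = 1.09/(2.81−1) ≈ 0.601.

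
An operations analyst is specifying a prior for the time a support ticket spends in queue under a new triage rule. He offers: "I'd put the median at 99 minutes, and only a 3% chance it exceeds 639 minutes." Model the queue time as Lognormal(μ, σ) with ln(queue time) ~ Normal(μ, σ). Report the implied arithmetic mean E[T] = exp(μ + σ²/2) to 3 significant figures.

If T ~ Lognormal(μ,σ) then ln T ~ Normal(μ,σ), so the p-quantile of ln T is μ + z_p·σ.
ln(99) = 4.595 and ln(639) = 6.46; z_{0.5} = 0, z_{0.97} = 1.881.
σ = (6.46 − 4.595)/(1.881 − (0)) = 0.991.
μ = 4.595 − (0)·0.991 = 4.595.
E[T] = exp(μ + σ²/2) = exp(4.595 + 0.4915) = 162 minutes.

E[T] ≈ 162 minutes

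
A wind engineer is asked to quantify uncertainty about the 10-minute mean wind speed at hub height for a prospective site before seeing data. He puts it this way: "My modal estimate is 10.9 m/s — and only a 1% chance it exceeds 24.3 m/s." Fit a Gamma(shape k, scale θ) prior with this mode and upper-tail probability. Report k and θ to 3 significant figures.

Gamma(k,θ) with k>1 has mode (k−1)θ, so θ = 10.9/(k−1).
Need P(X < 24.3) = 0.99 with θ tied to k this way. Start at k = 2, θ = 10.9: P(X<24.3) ≈ 0.653.
Too low — raise k to concentrate. Iterating converges to k ≈ 8.48.
Then θ = 10.9/(8.48−1) ≈ 1.46.

k ≈ 8.48, θ ≈ 1.46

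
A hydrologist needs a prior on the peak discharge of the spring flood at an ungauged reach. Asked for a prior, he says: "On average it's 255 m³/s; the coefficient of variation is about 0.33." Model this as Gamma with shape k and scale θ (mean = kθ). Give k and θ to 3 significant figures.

k ≈ 9.18, θ ≈ 27.8

For Gamma(k, scale θ): mean = kθ, variance = kθ², so CV = 1/√k.
CV = 0.33, hence k = 1/CV² = 9.18.
Then θ = mean/k = 255/9.18 = 27.8.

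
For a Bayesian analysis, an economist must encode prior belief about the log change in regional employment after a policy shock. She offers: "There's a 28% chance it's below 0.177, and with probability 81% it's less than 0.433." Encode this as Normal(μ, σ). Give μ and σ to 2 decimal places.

μ = 0.28, σ = 0.18

The p-quantile of Normal(μ,σ) is μ + z_p·σ, with z_{0.28} = -0.5828 and z_{0.81} = 0.8779.
Eliminate σ: μ = (z₂·x₁ − z₁·x₂)/(z₂ − z₁) = (0.8779·0.177 − (-0.5828)·0.433)/1.461 = 0.28.
Then σ = (x₂ − x₁)/(z₂ − z₁) = (0.433 − 0.177)/1.461 = 0.18.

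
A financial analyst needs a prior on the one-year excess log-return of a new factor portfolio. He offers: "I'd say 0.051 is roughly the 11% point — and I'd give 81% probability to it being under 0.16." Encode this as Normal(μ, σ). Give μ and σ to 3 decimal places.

μ = 0.115, σ = 0.052

For Normal(μ,σ), the p-quantile is μ + z_p·σ. Here z_{0.11} = -1.227, z_{0.81} = 0.8779.
So 0.051 = μ − 1.227σ and 0.16 = μ + 0.8779σ.
Subtracting: σ = (0.16 − 0.051)/(0.8779 − (-1.227)) = 0.052.
Then μ = 0.051 − (-1.227)·0.052 = 0.115.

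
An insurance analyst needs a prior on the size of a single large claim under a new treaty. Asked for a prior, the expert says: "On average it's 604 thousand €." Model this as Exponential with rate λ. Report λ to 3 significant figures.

λ ≈ 0.00166

Exponential mean = 1/λ, so λ = 1/604.0 = 0.00166.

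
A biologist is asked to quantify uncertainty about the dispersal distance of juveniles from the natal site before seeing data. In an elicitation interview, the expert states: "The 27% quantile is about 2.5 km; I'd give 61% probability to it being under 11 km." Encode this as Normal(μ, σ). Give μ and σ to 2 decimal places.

μ = 8.34, σ = 9.53

The p-quantile of Normal(μ,σ) is μ + z_p·σ, with z_{0.27} = -0.6128 and z_{0.61} = 0.2793.
Eliminate σ: μ = (z₂·x₁ − z₁·x₂)/(z₂ − z₁) = (0.2793·2.5 − (-0.6128)·11)/0.8921 = 8.34.
Then σ = (x₂ − x₁)/(z₂ − z₁) = (11 − 2.5)/0.8921 = 9.53.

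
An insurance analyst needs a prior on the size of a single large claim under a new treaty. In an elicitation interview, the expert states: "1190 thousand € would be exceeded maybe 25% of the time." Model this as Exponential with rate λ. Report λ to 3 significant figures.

P(T > 1190.0) = e^(−λ·1190.0) = 0.25, so λ = −ln(0.25)/1190.0 = 0.00116.

λ ≈ 0.00116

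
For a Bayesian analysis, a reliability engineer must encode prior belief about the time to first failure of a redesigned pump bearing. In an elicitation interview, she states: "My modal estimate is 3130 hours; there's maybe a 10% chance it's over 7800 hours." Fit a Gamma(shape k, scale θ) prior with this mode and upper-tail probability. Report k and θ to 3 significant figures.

Gamma(k,θ) with k>1 has mode (k−1)θ, so θ = 3130/(k−1).
Need P(X < 7800) = 0.9 with θ tied to k this way. Start at k = 2, θ = 3130: P(X<7800) ≈ 0.711.
Too low — raise k to concentrate. Iterating converges to k ≈ 3.3.
Then θ = 3130/(3.3−1) ≈ 1360.

k ≈ 3.3, θ ≈ 1360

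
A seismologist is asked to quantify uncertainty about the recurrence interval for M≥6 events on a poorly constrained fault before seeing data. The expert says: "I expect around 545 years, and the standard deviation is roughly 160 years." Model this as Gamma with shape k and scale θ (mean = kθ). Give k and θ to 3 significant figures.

For Gamma(k, scale θ): mean = kθ, variance = kθ², so CV = 1/√k.
CV = SD/mean = 160/545 = 0.2936, hence k = 1/CV² = 11.6.
Then θ = mean/k = 545/11.6 = 47.

k ≈ 11.6, θ ≈ 47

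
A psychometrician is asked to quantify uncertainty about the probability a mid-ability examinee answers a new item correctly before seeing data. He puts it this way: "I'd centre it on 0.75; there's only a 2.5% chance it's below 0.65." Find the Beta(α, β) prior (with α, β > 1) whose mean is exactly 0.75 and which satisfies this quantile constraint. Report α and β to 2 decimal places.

With mean 0.75 fixed, write α = 0.75s, β = 0.25s where s = α+β.
Need P(θ < 0.65) = 0.025 under Beta(0.75s, 0.25s). Normal approximation: (q−m)/√(m(1−m)/s) ≈ z_{0.025} = -1.96, so s ≈ 0.75·0.25·(-1.96)²/(0.65−0.75)² = 72.0.
At s = 72.0: P(θ<0.65) ≈ 0.031. Adjusting to match 0.025 gives s ≈ 79.73.
So α = 0.75·79.73 ≈ 59.80, β = 0.25·79.73 ≈ 19.93.

α ≈ 59.80, β ≈ 19.93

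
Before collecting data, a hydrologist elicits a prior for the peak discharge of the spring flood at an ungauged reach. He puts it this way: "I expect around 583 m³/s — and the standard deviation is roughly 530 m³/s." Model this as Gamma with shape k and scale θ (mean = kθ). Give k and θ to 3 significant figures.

For Gamma(k, scale θ): mean = kθ, variance = kθ², so CV = 1/√k.
CV = SD/mean = 530/583 = 0.9091, hence k = 1/CV² = 1.21.
Then θ = mean/k = 583/1.21 = 482.

k ≈ 1.21, θ ≈ 482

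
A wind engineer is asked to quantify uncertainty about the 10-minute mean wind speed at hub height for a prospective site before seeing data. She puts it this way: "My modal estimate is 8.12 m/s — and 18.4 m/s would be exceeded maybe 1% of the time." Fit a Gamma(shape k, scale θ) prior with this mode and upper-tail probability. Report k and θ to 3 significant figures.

Gamma(k,θ) with k>1 has mode (k−1)θ, so θ = 8.12/(k−1).
Need P(X < 18.4) = 0.99 with θ tied to k this way. Start at k = 2, θ = 8.12: P(X<18.4) ≈ 0.661.
Too low — raise k to concentrate. Iterating converges to k ≈ 8.16.
Then θ = 8.12/(8.16−1) ≈ 1.13.

k ≈ 8.16, θ ≈ 1.13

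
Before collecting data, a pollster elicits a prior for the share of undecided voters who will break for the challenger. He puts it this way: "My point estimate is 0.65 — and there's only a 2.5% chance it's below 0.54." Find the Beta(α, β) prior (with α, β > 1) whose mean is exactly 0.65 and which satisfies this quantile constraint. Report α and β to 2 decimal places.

α ≈ 49.33, β ≈ 26.56

With mean 0.65 fixed, write α = 0.65s, β = 0.35s where s = α+β.
Need P(θ < 0.54) = 0.025 under Beta(0.65s, 0.35s). Normal approximation: (q−m)/√(m(1−m)/s) ≈ z_{0.025} = -1.96, so s ≈ 0.65·0.35·(-1.96)²/(0.54−0.65)² = 72.2.
At s = 72.2: P(θ<0.54) ≈ 0.028. Adjusting to match 0.025 gives s ≈ 75.90.
So α = 0.65·75.90 ≈ 49.33, β = 0.35·75.90 ≈ 26.56.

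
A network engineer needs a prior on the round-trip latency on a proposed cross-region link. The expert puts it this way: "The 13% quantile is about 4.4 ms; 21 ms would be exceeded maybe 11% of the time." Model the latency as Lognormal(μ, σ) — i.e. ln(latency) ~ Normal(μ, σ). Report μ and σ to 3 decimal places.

If T ~ Lognormal(μ,σ) then ln T ~ Normal(μ,σ), so the p-quantile of ln T is μ + z_p·σ.
ln(4.4) = 1.482 and ln(21) = 3.045; z_{0.13} = -1.126, z_{0.89} = 1.227.
σ = (3.045 − 1.482)/(1.227 − (-1.126)) = 0.664.
μ = 1.482 − (-1.126)·0.664 = 2.230.

μ ≈ 2.230, σ ≈ 0.664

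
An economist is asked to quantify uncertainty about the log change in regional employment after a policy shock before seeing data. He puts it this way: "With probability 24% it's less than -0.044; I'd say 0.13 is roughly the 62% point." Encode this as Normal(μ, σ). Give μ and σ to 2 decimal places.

The p-quantile of Normal(μ,σ) is μ + z_p·σ, with z_{0.24} = -0.7063 and z_{0.62} = 0.3055.
Eliminate σ: μ = (z₂·x₁ − z₁·x₂)/(z₂ − z₁) = (0.3055·-0.044 − (-0.7063)·0.13)/1.012 = 0.08.
Then σ = (x₂ − x₁)/(z₂ − z₁) = (0.13 − -0.044)/1.012 = 0.17.

μ = 0.08, σ = 0.17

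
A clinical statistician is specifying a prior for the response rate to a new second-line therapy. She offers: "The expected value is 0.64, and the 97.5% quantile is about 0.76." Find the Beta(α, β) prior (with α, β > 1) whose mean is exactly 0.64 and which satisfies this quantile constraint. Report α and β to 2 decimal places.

With mean 0.64 fixed, write α = 0.64s, β = 0.36s where s = α+β.
Need P(θ < 0.76) = 0.975 under Beta(0.64s, 0.36s). Normal approximation: (q−m)/√(m(1−m)/s) ≈ z_{0.975} = 1.96, so s ≈ 0.64·0.36·(1.96)²/(0.76−0.64)² = 61.5.
At s = 61.5: P(θ<0.76) ≈ 0.981. Adjusting to match 0.975 gives s ≈ 55.32.
So α = 0.64·55.32 ≈ 35.41, β = 0.36·55.32 ≈ 19.92.

α ≈ 35.41, β ≈ 19.92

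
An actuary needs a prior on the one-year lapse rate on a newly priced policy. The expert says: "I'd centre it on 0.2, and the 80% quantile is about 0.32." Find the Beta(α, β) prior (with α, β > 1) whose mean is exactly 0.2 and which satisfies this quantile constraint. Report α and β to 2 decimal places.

With mean 0.2 fixed, write α = 0.2s, β = 0.8s where s = α+β.
Need P(θ < 0.32) = 0.8 under Beta(0.2s, 0.8s). Normal approximation: (q−m)/√(m(1−m)/s) ≈ z_{0.8} = 0.842, so s ≈ 0.2·0.8·(0.842)²/(0.32−0.2)² = 7.9.
At s = 7.9: P(θ<0.32) ≈ 0.817. Adjusting to match 0.8 gives s ≈ 6.22.
So α = 0.2·6.22 ≈ 1.24, β = 0.8·6.22 ≈ 4.98.

α ≈ 1.24, β ≈ 4.98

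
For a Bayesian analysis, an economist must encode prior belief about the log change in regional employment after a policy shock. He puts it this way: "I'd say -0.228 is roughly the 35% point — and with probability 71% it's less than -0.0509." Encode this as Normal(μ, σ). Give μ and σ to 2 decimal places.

μ = -0.16, σ = 0.19

The p-quantile of Normal(μ,σ) is μ + z_p·σ, with z_{0.35} = -0.3853 and z_{0.71} = 0.5534.
Eliminate σ: μ = (z₂·x₁ − z₁·x₂)/(z₂ − z₁) = (0.5534·-0.228 − (-0.3853)·-0.0509)/0.9387 = -0.16.
Then σ = (x₂ − x₁)/(z₂ − z₁) = (-0.0509 − -0.228)/0.9387 = 0.19.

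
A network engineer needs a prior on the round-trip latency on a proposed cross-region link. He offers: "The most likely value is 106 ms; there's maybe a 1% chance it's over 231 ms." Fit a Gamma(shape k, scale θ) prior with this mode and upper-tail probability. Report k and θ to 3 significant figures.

k ≈ 8.96, θ ≈ 13.3

Gamma(k,θ) with k>1 has mode (k−1)θ, so θ = 106/(k−1).
Need P(X < 231) = 0.99 with θ tied to k this way. Start at k = 2, θ = 106: P(X<231) ≈ 0.640.
Too low — raise k to concentrate. Iterating converges to k ≈ 8.96.
Then θ = 106/(8.96−1) ≈ 13.3.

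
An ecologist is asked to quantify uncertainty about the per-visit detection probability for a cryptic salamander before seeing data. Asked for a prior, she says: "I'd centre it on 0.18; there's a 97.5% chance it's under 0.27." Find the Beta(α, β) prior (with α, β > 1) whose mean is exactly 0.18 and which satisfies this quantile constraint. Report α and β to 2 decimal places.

With mean 0.18 fixed, write α = 0.18s, β = 0.82s where s = α+β.
Need P(θ < 0.27) = 0.975 under Beta(0.18s, 0.82s). Normal approximation: (q−m)/√(m(1−m)/s) ≈ z_{0.975} = 1.96, so s ≈ 0.18·0.82·(1.96)²/(0.27−0.18)² = 70.0.
At s = 70.0: P(θ<0.27) ≈ 0.966. Adjusting to match 0.975 gives s ≈ 81.27.
So α = 0.18·81.27 ≈ 14.63, β = 0.82·81.27 ≈ 66.64.

α ≈ 14.63, β ≈ 66.64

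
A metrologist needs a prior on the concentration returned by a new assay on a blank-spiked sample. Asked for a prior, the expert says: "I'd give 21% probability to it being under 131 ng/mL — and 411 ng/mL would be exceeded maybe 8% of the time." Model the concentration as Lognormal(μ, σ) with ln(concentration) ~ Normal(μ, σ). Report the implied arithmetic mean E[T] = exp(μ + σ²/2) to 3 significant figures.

If T ~ Lognormal(μ,σ) then ln T ~ Normal(μ,σ), so the p-quantile of ln T is μ + z_p·σ.
ln(131) = 4.875 and ln(411) = 6.019; z_{0.21} = -0.8064, z_{0.92} = 1.405.
σ = (6.019 − 4.875)/(1.405 − (-0.8064)) = 0.517.
μ = 4.875 − (-0.8064)·0.517 = 5.292.
E[T] = exp(μ + σ²/2) = exp(5.292 + 0.1337) = 227 ng/mL.

E[T] ≈ 227 ng/mL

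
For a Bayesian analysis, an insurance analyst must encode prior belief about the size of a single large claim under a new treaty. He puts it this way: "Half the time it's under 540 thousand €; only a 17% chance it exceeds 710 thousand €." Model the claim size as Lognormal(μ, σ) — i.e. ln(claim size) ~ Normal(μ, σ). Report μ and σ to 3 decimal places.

If T ~ Lognormal(μ,σ) then ln T ~ Normal(μ,σ), so the p-quantile of ln T is μ + z_p·σ.
ln(540) = 6.292 and ln(710) = 6.565; z_{0.5} = 0, z_{0.83} = 0.9542.
σ = (6.565 − 6.292)/(0.9542 − (0)) = 0.287.
μ = 6.292 − (0)·0.287 = 6.292.

μ ≈ 6.292, σ ≈ 0.287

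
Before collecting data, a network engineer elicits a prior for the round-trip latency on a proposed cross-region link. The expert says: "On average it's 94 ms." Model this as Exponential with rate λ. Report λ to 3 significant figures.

λ ≈ 0.0106

Exponential mean = 1/λ, so λ = 1/94.0 = 0.0106.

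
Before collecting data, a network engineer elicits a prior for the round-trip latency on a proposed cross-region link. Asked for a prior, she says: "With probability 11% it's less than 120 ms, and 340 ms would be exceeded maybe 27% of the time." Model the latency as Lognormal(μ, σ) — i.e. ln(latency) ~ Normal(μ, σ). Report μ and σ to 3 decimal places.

If T ~ Lognormal(μ,σ) then ln T ~ Normal(μ,σ), so the p-quantile of ln T is μ + z_p·σ.
ln(120) = 4.787 and ln(340) = 5.829; z_{0.11} = -1.227, z_{0.73} = 0.6128.
σ = (5.829 − 4.787)/(0.6128 − (-1.227)) = 0.566.
μ = 4.787 − (-1.227)·0.566 = 5.482.

μ ≈ 5.482, σ ≈ 0.566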